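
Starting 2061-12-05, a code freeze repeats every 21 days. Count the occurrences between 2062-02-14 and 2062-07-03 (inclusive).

7

Occurrences land 21·i days after 2061-12-05 for i = 0, 1, 2, …
2062-02-14 is 71 days after the start; 71 ÷ 21 = 3 remainder 8; since the remainder is 8, round up to i = 4. First occurrence in the window: #5 on 2062-02-27 (4×21 = 84 days in).
2062-07-03 is 210 days after the start; 210 ÷ 21 = 10 remainder 0. Last occurrence in the window: #11 on 2062-07-03.
Occurrences #5 through #11: 7 in total.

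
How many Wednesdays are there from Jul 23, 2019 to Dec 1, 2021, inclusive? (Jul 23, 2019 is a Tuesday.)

Jul 23, 2019 is a Tuesday; the first Wednesday on or after it is Jul 24, 2019 (1 day later).
From Jul 24, 2019 to Dec 1, 2021: 160 + 366 + 335 = 861 days (rest of 2019, 2020, to Dec 1, 2021 in 2021).
861 ÷ 7 = 123 full weeks with remainder 0, so 123 more Wednesdays after the first → 124.

124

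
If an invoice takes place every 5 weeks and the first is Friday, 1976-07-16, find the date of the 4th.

The 4th occurrence is 3 intervals after the first: 3 × 35 = 105 days after 1976-07-16.
July has 31 days — 15 days to the end of July leaves 90.
August has 31 days (59 left).
September has 30 days (29 left).
29 days into October → 1976-10-29.

1976-10-29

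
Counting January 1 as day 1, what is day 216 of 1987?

Aug 4, 1987

Jan has 31 days (216 − 31 = 185 remain).
Feb has 28 days (185 − 28 = 157 remain).
Mar has 31 days (157 − 31 = 126 remain).
Apr has 30 days (126 − 30 = 96 remain).
May has 31 days (96 − 31 = 65 remain).
Jun has 30 days (65 − 30 = 35 remain).
Jul has 31 days (35 − 31 = 4 remain).
4 into Aug → Aug 4.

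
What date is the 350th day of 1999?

January has 31 days (350 − 31 = 319 remain).
February has 28 days (319 − 28 = 291 remain).
March has 31 days (291 − 31 = 260 remain).
April has 30 days (260 − 30 = 230 remain).
May has 31 days (230 − 31 = 199 remain).
June has 30 days (199 − 30 = 169 remain).
July has 31 days (169 − 31 = 138 remain).
August has 31 days (138 − 31 = 107 remain).
September has 30 days (107 − 30 = 77 remain).
October has 31 days (77 − 31 = 46 remain).
November has 30 days (46 − 30 = 16 remain).
16 into December → December 16.

16 December 1999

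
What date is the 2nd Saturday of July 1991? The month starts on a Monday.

1991-07-13

July 1991 begins on a Monday, so the first Saturday is July 6 (5 days later).
The 2nd Saturday is 1 weeks later: 6 + 7 = 13.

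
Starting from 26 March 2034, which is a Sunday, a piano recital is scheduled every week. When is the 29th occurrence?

8 October 2034

The 29th occurrence is 28 intervals after the first: 28 × 7 = 196 days after 26 March 2034.
March has 31 days — 5 days to the end of March leaves 191.
April has 30 days (161 left).
May has 31 days (130 left).
June has 30 days (100 left).
July has 31 days (69 left).
August has 31 days (38 left).
September has 30 days (8 left).
8 days into October → 8 October 2034.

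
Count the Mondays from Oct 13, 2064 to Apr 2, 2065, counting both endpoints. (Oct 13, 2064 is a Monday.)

Oct 13, 2064 is a Monday; the first Monday on or after it is Oct 13, 2064.
From Oct 13, 2064 to Apr 2, 2065: 18 + 30 + 31 + 31 + 28 + 31 + 2 = 171 days (rest of Oct, Nov, Dec, Jan, Feb, Mar, Apr).
171 ÷ 7 = 24 full weeks with remainder 3, so 24 more Mondays after the first → 25.

25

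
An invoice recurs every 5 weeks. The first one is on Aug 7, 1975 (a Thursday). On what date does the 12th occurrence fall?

The 12th occurrence is 11 intervals after the first: 11 × 35 = 385 days after Aug 7, 1975.
Aug has 31 days — 24 days to the end of Aug leaves 361.
Sep has 30 days (331 left).
Oct has 31 days (300 left).
Nov has 30 days (270 left).
Dec has 31 days (239 left).
Jan has 31 days (208 left).
Feb has 29 days (179 left).
Mar has 31 days (148 left).
Apr has 30 days (118 left).
May has 31 days (87 left).
Jun has 30 days (57 left).
Jul has 31 days (26 left).
26 days into Aug → Aug 26, 1976.

Aug 26, 1976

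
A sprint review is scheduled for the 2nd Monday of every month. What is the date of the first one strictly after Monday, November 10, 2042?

December 8, 2042

November 2042 starts on a Saturday; its first Monday is the 3rd, so the 2nd Monday is the 10th — November 10, 2042.
That is not after November 10, 2042, so look at December 2042.
December 2042 starts on a Monday; its first Monday is the 1st, so the 2nd Monday is the 8th — December 8, 2042.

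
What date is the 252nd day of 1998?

January has 31 days (252 − 31 = 221 remain).
February has 28 days (221 − 28 = 193 remain).
March has 31 days (193 − 31 = 162 remain).
April has 30 days (162 − 30 = 132 remain).
May has 31 days (132 − 31 = 101 remain).
June has 30 days (101 − 30 = 71 remain).
July has 31 days (71 − 31 = 40 remain).
August has 31 days (40 − 31 = 9 remain).
9 into September → September 9.

September 9, 1998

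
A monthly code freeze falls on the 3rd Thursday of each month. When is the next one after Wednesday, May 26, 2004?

May 2004 starts on a Saturday; its first Thursday is the 6th, so the 3rd Thursday is the 20th — May 20, 2004.
That is not after May 26, 2004, so look at Jun 2004.
Jun 2004 starts on a Tuesday; its first Thursday is the 3rd, so the 3rd Thursday is the 17th — Jun 17, 2004.

Jun 17, 2004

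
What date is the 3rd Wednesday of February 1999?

The first Wednesday of February 1999 is February 3.
The 3rd Wednesday is 2 weeks later: 3 + 14 = 17.

February 17, 1999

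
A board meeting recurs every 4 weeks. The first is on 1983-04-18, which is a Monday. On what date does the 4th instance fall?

The 4th occurrence is 3 intervals after the first: 3 × 28 = 84 days after 1983-04-18.
April has 30 days — 12 days to the end of April leaves 72.
May has 31 days (41 left).
June has 30 days (11 left).
11 days into July → 1983-07-11.

1983-07-11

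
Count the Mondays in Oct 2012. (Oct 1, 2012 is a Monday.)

Oct 1, 2012 is a Monday; the first Monday on or after it is Oct 1, 2012.
From Oct 1, 2012 to Oct 31, 2012 is 31 − 1 = 30 days.
30 ÷ 7 = 4 full weeks with remainder 2, so 4 more Mondays after the first → 5.

5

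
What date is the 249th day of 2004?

September 5, 2004

January has 31 days (249 − 31 = 218 remain).
February has 29 days (218 − 29 = 189 remain).
March has 31 days (189 − 31 = 158 remain).
April has 30 days (158 − 30 = 128 remain).
May has 31 days (128 − 31 = 97 remain).
June has 30 days (97 − 30 = 67 remain).
July has 31 days (67 − 31 = 36 remain).
August has 31 days (36 − 31 = 5 remain).
5 into September → September 5.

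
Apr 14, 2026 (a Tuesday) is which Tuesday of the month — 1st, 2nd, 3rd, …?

Day 14 falls in week ⌈14/7⌉ of the month.
Days 1–7 hold the 1st Tuesday, 8–14 the 2nd, 15–21 the 3rd, 22–28 the 4th, 29–31 the 5th.
14 is in the range for the 2nd.

2nd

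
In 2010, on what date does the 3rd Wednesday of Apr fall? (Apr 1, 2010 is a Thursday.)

Apr 21, 2010

Apr 2010 begins on a Thursday, so the first Wednesday is Apr 7 (6 days later).
The 3rd Wednesday is 2 weeks later: 7 + 14 = 21.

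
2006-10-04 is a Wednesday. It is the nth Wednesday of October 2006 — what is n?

Day 4 falls in week ⌈4/7⌉ of the month.
Days 1–7 hold the 1st Wednesday, 8–14 the 2nd, 15–21 the 3rd, 22–28 the 4th, 29–31 the 5th.
4 is in the range for the 1st.

1st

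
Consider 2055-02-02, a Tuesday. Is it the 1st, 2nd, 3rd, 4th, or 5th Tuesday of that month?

Day 2 falls in week ⌈2/7⌉ of the month.
Days 1–7 hold the 1st Tuesday, 8–14 the 2nd, 15–21 the 3rd, 22–28 the 4th, 29–31 the 5th.
2 is in the range for the 1st.

1st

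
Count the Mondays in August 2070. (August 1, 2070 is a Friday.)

August 1, 2070 is a Friday; the first Monday on or after it is August 4, 2070 (3 days later).
From August 4, 2070 to August 31, 2070 is 31 − 4 = 27 days.
27 ÷ 7 = 3 full weeks with remainder 6, so 3 more Mondays after the first → 4.

4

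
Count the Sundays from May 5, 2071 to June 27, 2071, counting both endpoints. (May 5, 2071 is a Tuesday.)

May 5, 2071 is a Tuesday; the first Sunday on or after it is May 10, 2071 (5 days later).
From May 10, 2071 to June 27, 2071: 21 + 27 = 48 days (rest of May, June).
48 ÷ 7 = 6 full weeks with remainder 6, so 6 more Sundays after the first → 7.

7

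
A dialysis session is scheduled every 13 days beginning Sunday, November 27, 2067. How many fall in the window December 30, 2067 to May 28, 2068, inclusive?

12

Occurrences land 13·i days after November 27, 2067 for i = 0, 1, 2, …
December 30, 2067 is 33 days after the start; 33 ÷ 13 = 2 remainder 7; since the remainder is 7, round up to i = 3. First occurrence in the window: #4 on January 5, 2068 (3×13 = 39 days in).
May 28, 2068 is 183 days after the start; 183 ÷ 13 = 14 remainder 1. Last occurrence in the window: #15 on May 27, 2068.
Occurrences #4 through #15: 12 in total.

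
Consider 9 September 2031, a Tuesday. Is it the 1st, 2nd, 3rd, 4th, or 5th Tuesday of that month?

2nd

Day 9 falls in week ⌈9/7⌉ of the month.
Days 1–7 hold the 1st Tuesday, 8–14 the 2nd, 15–21 the 3rd, 22–28 the 4th, 29–31 the 5th.
9 is in the range for the 2nd.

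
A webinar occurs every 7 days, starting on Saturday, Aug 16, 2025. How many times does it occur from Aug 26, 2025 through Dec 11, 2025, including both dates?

Occurrences land 7·i days after Aug 16, 2025 for i = 0, 1, 2, …
Aug 26, 2025 is 10 days after the start; 10 ÷ 7 = 1 remainder 3; since the remainder is 3, round up to i = 2. First occurrence in the window: #3 on Aug 30, 2025 (2×7 = 14 days in).
Dec 11, 2025 is 117 days after the start; 117 ÷ 7 = 16 remainder 5. Last occurrence in the window: #17 on Dec 6, 2025.
Occurrences #3 through #17: 15 in total.

15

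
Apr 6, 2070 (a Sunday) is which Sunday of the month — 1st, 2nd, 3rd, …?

Day 6 falls in week ⌈6/7⌉ of the month.
Days 1–7 hold the 1st Sunday, 8–14 the 2nd, 15–21 the 3rd, 22–28 the 4th, 29–31 the 5th.
6 is in the range for the 1st.

1st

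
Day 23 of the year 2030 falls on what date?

23 into January → January 23.

2030-01-23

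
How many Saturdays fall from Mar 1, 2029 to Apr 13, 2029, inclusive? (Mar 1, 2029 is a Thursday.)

6

Mar 1, 2029 is a Thursday; the first Saturday on or after it is Mar 3, 2029 (2 days later).
From Mar 3, 2029 to Apr 13, 2029: 28 + 13 = 41 days (rest of Mar, Apr).
41 ÷ 7 = 5 full weeks with remainder 6, so 5 more Saturdays after the first → 6.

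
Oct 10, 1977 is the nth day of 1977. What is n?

283

Days in months before Oct: 31 + 28 + 31 + 30 + 31 + 30 + 31 + 31 + 30 = 273.
Plus 10 days into Oct → day 283.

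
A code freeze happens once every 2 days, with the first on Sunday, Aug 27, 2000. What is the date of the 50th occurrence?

Dec 3, 2000

The 50th occurrence is 49 intervals after the first: 49 × 2 = 98 days after Aug 27, 2000.
Aug has 31 days — 4 days to the end of Aug leaves 94.
Sep has 30 days (64 left).
Oct has 31 days (33 left).
Nov has 30 days (3 left).
3 days into Dec → Dec 3, 2000.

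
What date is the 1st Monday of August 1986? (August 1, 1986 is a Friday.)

1986-08-04

August 1986 begins on a Friday, so the first Monday is August 4 (3 days later).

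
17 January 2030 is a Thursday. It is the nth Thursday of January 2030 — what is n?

Day 17 falls in week ⌈17/7⌉ of the month.
Days 1–7 hold the 1st Thursday, 8–14 the 2nd, 15–21 the 3rd, 22–28 the 4th, 29–31 the 5th.
17 is in the range for the 3rd.

3rd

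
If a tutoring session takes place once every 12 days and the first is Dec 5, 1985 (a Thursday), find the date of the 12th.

The 12th occurrence is 11 intervals after the first: 11 × 12 = 132 days after Dec 5, 1985.
Dec has 31 days — 26 days to the end of Dec leaves 106.
Jan has 31 days (75 left).
Feb has 28 days (47 left).
Mar has 31 days (16 left).
16 days into Apr → Apr 16, 1986.

Apr 16, 1986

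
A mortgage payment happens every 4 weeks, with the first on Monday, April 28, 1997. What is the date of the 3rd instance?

The 3rd occurrence is 2 intervals after the first: 2 × 28 = 56 days after April 28, 1997.
April has 30 days — 2 days to the end of April leaves 54.
May has 31 days (23 left).
23 days into June → June 23, 1997.

June 23, 1997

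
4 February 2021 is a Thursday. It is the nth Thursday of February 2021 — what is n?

Day 4 falls in week ⌈4/7⌉ of the month.
Days 1–7 hold the 1st Thursday, 8–14 the 2nd, 15–21 the 3rd, 22–28 the 4th, 29–31 the 5th.
4 is in the range for the 1st.

1st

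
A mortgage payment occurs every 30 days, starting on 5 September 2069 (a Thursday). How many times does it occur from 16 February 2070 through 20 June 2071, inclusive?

16

Occurrences land 30·i days after 5 September 2069 for i = 0, 1, 2, …
16 February 2070 is 164 days after the start; 164 ÷ 30 = 5 remainder 14; since the remainder is 14, round up to i = 6. First occurrence in the window: #7 on 4 March 2070 (6×30 = 180 days in).
20 June 2071 is 653 days after the start; 653 ÷ 30 = 21 remainder 23. Last occurrence in the window: #22 on 28 May 2071.
Occurrences #7 through #22: 16 in total.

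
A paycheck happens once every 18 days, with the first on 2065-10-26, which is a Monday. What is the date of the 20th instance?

2066-10-03

The 20th occurrence is 19 intervals after the first: 19 × 18 = 342 days after 2065-10-26.
October has 31 days — 5 days to the end of October leaves 337.
November has 30 days (307 left).
December has 31 days (276 left).
January has 31 days (245 left).
February has 28 days (217 left).
March has 31 days (186 left).
April has 30 days (156 left).
May has 31 days (125 left).
June has 30 days (95 left).
July has 31 days (64 left).
August has 31 days (33 left).
September has 30 days (3 left).
3 days into October → 2066-10-03.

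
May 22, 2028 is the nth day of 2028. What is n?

Days in months before May: 31 + 29 + 31 + 30 = 121.
Plus 22 days into May → day 143.

143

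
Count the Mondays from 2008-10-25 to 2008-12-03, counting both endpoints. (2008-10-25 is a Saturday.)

6

2008-10-25 is a Saturday; the first Monday on or after it is 2008-10-27 (2 days later).
From 2008-10-27 to 2008-12-03: 4 + 30 + 3 = 37 days (rest of October, November, December).
37 ÷ 7 = 5 full weeks with remainder 2, so 5 more Mondays after the first → 6.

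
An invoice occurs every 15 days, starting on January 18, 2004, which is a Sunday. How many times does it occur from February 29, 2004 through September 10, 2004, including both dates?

13

Occurrences land 15·i days after January 18, 2004 for i = 0, 1, 2, …
February 29, 2004 is 42 days after the start; 42 ÷ 15 = 2 remainder 12; since the remainder is 12, round up to i = 3. First occurrence in the window: #4 on March 3, 2004 (3×15 = 45 days in).
September 10, 2004 is 236 days after the start; 236 ÷ 15 = 15 remainder 11. Last occurrence in the window: #16 on August 30, 2004.
Occurrences #4 through #16: 13 in total.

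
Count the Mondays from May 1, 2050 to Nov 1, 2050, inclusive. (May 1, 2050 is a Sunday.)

27

May 1, 2050 is a Sunday; the first Monday on or after it is May 2, 2050 (1 day later).
From May 2, 2050 to Nov 1, 2050: 29 + 30 + 31 + 31 + 30 + 31 + 1 = 183 days (rest of May, Jun, Jul, Aug, Sep, Oct, Nov).
183 ÷ 7 = 26 full weeks with remainder 1, so 26 more Mondays after the first → 27.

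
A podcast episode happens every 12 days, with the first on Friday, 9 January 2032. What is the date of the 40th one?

The 40th occurrence is 39 intervals after the first: 39 × 12 = 468 days after 9 January 2032.
January has 31 days — 22 days to the end of January leaves 446.
From end of January to end of 2032 is 335 days (111 left).
January has 31 days (80 left).
February has 28 days (52 left).
March has 31 days (21 left).
21 days into April → 21 April 2033.

21 April 2033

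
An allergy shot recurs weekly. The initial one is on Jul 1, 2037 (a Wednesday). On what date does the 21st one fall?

The 21st occurrence is 20 intervals after the first: 20 × 7 = 140 days after Jul 1, 2037.
Jul has 31 days — 30 days to the end of Jul leaves 110.
Aug has 31 days (79 left).
Sep has 30 days (49 left).
Oct has 31 days (18 left).
18 days into Nov → Nov 18, 2037.

Nov 18, 2037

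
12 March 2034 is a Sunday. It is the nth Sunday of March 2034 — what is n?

2nd

Day 12 falls in week ⌈12/7⌉ of the month.
Days 1–7 hold the 1st Sunday, 8–14 the 2nd, 15–21 the 3rd, 22–28 the 4th, 29–31 the 5th.
12 is in the range for the 2nd.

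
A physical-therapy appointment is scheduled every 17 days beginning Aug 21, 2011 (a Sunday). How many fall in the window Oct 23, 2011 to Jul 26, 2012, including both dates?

Occurrences land 17·i days after Aug 21, 2011 for i = 0, 1, 2, …
Oct 23, 2011 is 63 days after the start; 63 ÷ 17 = 3 remainder 12; since the remainder is 12, round up to i = 4. First occurrence in the window: #5 on Oct 28, 2011 (4×17 = 68 days in).
Jul 26, 2012 is 340 days after the start; 340 ÷ 17 = 20 remainder 0. Last occurrence in the window: #21 on Jul 26, 2012.
Occurrences #5 through #21: 17 in total.

17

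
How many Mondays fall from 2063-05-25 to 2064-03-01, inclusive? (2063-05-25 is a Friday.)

2063-05-25 is a Friday; the first Monday on or after it is 2063-05-28 (3 days later).
From 2063-05-28 to 2064-03-01: 3 + 30 + 31 + 31 + 30 + 31 + 30 + 31 + 31 + 29 + 1 = 278 days (rest of May, June, July, August, September, October, November, December, January, February, March).
278 ÷ 7 = 39 full weeks with remainder 5, so 39 more Mondays after the first → 40.

40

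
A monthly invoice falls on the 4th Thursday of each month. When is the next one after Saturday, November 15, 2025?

November 2025 starts on a Saturday; its first Thursday is the 6th, so the 4th Thursday is the 27th — November 27, 2025.
November 27, 2025 is after November 15, 2025, so that is the next one.

November 27, 2025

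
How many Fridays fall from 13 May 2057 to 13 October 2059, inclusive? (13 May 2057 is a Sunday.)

13 May 2057 is a Sunday; the first Friday on or after it is 18 May 2057 (5 days later).
From 18 May 2057 to 13 October 2059: 227 + 365 + 286 = 878 days (rest of 2057, 2058, to 13 October 2059 in 2059).
878 ÷ 7 = 125 full weeks with remainder 3, so 125 more Fridays after the first → 126.

126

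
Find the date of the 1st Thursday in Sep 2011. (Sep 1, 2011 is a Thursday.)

Sep 1, 2011

Sep 2011 begins on a Thursday, so the first Thursday is Sep 1.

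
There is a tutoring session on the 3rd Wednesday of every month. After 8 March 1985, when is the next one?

20 March 1985

March 1985 starts on a Friday; its first Wednesday is the 6th, so the 3rd Wednesday is the 20th — 20 March 1985.
20 March 1985 is after 8 March 1985, so that is the next one.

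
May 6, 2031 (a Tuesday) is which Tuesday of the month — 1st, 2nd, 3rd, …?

Day 6 falls in week ⌈6/7⌉ of the month.
Days 1–7 hold the 1st Tuesday, 8–14 the 2nd, 15–21 the 3rd, 22–28 the 4th, 29–31 the 5th.
6 is in the range for the 1st.

1st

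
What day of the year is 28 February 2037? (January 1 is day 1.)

Days in months before February: 31 = 31.
Plus 28 days into February → day 59.

59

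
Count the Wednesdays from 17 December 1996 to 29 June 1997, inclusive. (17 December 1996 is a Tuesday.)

28

17 December 1996 is a Tuesday; the first Wednesday on or after it is 18 December 1996 (1 day later).
From 18 December 1996 to 29 June 1997: 13 + 31 + 28 + 31 + 30 + 31 + 29 = 193 days (rest of December, January, February, March, April, May, June).
193 ÷ 7 = 27 full weeks with remainder 4, so 27 more Wednesdays after the first → 28.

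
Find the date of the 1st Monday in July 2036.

The first Monday of July 2036 is July 7.

July 7, 2036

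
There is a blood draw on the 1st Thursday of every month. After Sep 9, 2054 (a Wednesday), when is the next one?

Sep 2054 starts on a Tuesday, so its 1st Thursday is Sep 3, 2054 (2 days in).
That is not after Sep 9, 2054, so look at Oct 2054.
Oct 2054 starts on a Thursday, so its 1st Thursday is Oct 1, 2054.

Oct 1, 2054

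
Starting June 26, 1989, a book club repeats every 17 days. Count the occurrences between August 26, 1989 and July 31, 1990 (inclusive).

Occurrences land 17·i days after June 26, 1989 for i = 0, 1, 2, …
August 26, 1989 is 61 days after the start; 61 ÷ 17 = 3 remainder 10; since the remainder is 10, round up to i = 4. First occurrence in the window: #5 on September 2, 1989 (4×17 = 68 days in).
July 31, 1990 is 400 days after the start; 400 ÷ 17 = 23 remainder 9. Last occurrence in the window: #24 on July 22, 1990.
Occurrences #5 through #24: 20 in total.

20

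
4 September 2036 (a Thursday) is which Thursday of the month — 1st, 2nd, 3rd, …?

1st

Day 4 falls in week ⌈4/7⌉ of the month.
Days 1–7 hold the 1st Thursday, 8–14 the 2nd, 15–21 the 3rd, 22–28 the 4th, 29–31 the 5th.
4 is in the range for the 1st.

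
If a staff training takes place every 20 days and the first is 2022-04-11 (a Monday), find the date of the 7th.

2022-08-09

The 7th occurrence is 6 intervals after the first: 6 × 20 = 120 days after 2022-04-11.
April has 30 days — 19 days to the end of April leaves 101.
May has 31 days (70 left).
June has 30 days (40 left).
July has 31 days (9 left).
9 days into August → 2022-08-09.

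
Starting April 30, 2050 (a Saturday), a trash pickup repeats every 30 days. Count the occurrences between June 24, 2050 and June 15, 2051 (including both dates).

12

Occurrences land 30·i days after April 30, 2050 for i = 0, 1, 2, …
June 24, 2050 is 55 days after the start; 55 ÷ 30 = 1 remainder 25; since the remainder is 25, round up to i = 2. First occurrence in the window: #3 on June 29, 2050 (2×30 = 60 days in).
June 15, 2051 is 411 days after the start; 411 ÷ 30 = 13 remainder 21. Last occurrence in the window: #14 on May 25, 2051.
Occurrences #3 through #14: 12 in total.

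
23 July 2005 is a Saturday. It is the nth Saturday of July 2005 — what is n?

4th

Day 23 falls in week ⌈23/7⌉ of the month.
Days 1–7 hold the 1st Saturday, 8–14 the 2nd, 15–21 the 3rd, 22–28 the 4th, 29–31 the 5th.
23 is in the range for the 4th.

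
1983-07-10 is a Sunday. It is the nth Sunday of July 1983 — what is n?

2nd

Day 10 falls in week ⌈10/7⌉ of the month.
Days 1–7 hold the 1st Sunday, 8–14 the 2nd, 15–21 the 3rd, 22–28 the 4th, 29–31 the 5th.
10 is in the range for the 2nd.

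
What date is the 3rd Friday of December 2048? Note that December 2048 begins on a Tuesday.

December 2048 begins on a Tuesday, so the first Friday is December 4 (3 days later).
The 3rd Friday is 2 weeks later: 4 + 14 = 18.

2048-12-18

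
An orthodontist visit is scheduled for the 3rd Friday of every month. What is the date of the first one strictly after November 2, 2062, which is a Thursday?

November 17, 2062

November 2062 starts on a Wednesday; its first Friday is the 3rd, so the 3rd Friday is the 17th — November 17, 2062.
November 17, 2062 is after November 2, 2062, so that is the next one.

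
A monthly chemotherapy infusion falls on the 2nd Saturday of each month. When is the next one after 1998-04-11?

1998-05-09

April 1998 starts on a Wednesday; its first Saturday is the 4th, so the 2nd Saturday is the 11th — 1998-04-11.
That is not after 1998-04-11, so look at May 1998.
May 1998 starts on a Friday; its first Saturday is the 2nd, so the 2nd Saturday is the 9th — 1998-05-09.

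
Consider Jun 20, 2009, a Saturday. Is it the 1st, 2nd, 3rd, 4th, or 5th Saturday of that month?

3rd

Day 20 falls in week ⌈20/7⌉ of the month.
Days 1–7 hold the 1st Saturday, 8–14 the 2nd, 15–21 the 3rd, 22–28 the 4th, 29–31 the 5th.
20 is in the range for the 3rd.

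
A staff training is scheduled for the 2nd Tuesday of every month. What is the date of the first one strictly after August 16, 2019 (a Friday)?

September 10, 2019

August 2019 starts on a Thursday; its first Tuesday is the 6th, so the 2nd Tuesday is the 13th — August 13, 2019.
That is not after August 16, 2019, so look at September 2019.
September 2019 starts on a Sunday; its first Tuesday is the 3rd, so the 2nd Tuesday is the 10th — September 10, 2019.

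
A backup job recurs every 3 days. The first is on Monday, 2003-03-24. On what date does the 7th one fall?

2003-04-11

The 7th occurrence is 6 intervals after the first: 6 × 3 = 18 days after 2003-03-24.
March has 31 days — 7 days to the end of March leaves 11.
11 days into April → 2003-04-11.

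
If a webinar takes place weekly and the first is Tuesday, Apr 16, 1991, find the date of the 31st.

Nov 12, 1991

The 31st occurrence is 30 intervals after the first: 30 × 7 = 210 days after Apr 16, 1991.
Apr has 30 days — 14 days to the end of Apr leaves 196.
May has 31 days (165 left).
Jun has 30 days (135 left).
Jul has 31 days (104 left).
Aug has 31 days (73 left).
Sep has 30 days (43 left).
Oct has 31 days (12 left).
12 days into Nov → Nov 12, 1991.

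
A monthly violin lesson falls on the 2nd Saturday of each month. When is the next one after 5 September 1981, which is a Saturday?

September 1981 starts on a Tuesday; its first Saturday is the 5th, so the 2nd Saturday is the 12th — 12 September 1981.
12 September 1981 is after 5 September 1981, so that is the next one.

12 September 1981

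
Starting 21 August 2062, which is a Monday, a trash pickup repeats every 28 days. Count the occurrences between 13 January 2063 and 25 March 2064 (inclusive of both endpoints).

15

Occurrences land 28·i days after 21 August 2062 for i = 0, 1, 2, …
13 January 2063 is 145 days after the start; 145 ÷ 28 = 5 remainder 5; since the remainder is 5, round up to i = 6. First occurrence in the window: #7 on 5 February 2063 (6×28 = 168 days in).
25 March 2064 is 582 days after the start; 582 ÷ 28 = 20 remainder 22. Last occurrence in the window: #21 on 3 March 2064.
Occurrences #7 through #21: 15 in total.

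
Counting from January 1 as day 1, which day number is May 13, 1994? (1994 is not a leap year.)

133

Days in months before May: 31 + 28 + 31 + 30 = 120.
Plus 13 days into May → day 133.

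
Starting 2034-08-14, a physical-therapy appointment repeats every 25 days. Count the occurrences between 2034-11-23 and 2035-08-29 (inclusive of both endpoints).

Occurrences land 25·i days after 2034-08-14 for i = 0, 1, 2, …
2034-11-23 is 101 days after the start; 101 ÷ 25 = 4 remainder 1; since the remainder is 1, round up to i = 5. First occurrence in the window: #6 on 2034-12-17 (5×25 = 125 days in).
2035-08-29 is 380 days after the start; 380 ÷ 25 = 15 remainder 5. Last occurrence in the window: #16 on 2035-08-24.
Occurrences #6 through #16: 11 in total.

11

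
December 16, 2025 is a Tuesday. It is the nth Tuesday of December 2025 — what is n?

Day 16 falls in week ⌈16/7⌉ of the month.
Days 1–7 hold the 1st Tuesday, 8–14 the 2nd, 15–21 the 3rd, 22–28 the 4th, 29–31 the 5th.
16 is in the range for the 3rd.

3rd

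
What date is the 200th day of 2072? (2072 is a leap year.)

Jan has 31 days (200 − 31 = 169 remain).
Feb has 29 days (169 − 29 = 140 remain).
Mar has 31 days (140 − 31 = 109 remain).
Apr has 30 days (109 − 30 = 79 remain).
May has 31 days (79 − 31 = 48 remain).
Jun has 30 days (48 − 30 = 18 remain).
18 into Jul → Jul 18.

Jul 18, 2072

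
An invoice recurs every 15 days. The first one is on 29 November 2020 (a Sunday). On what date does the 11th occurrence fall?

The 11th occurrence is 10 intervals after the first: 10 × 15 = 150 days after 29 November 2020.
November has 30 days — 1 day to the end of November leaves 149.
December has 31 days (118 left).
January has 31 days (87 left).
February has 28 days (59 left).
March has 31 days (28 left).
28 days into April → 28 April 2021.

28 April 2021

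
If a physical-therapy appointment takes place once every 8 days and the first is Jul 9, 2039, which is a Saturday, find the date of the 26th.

The 26th occurrence is 25 intervals after the first: 25 × 8 = 200 days after Jul 9, 2039.
Jul has 31 days — 22 days to the end of Jul leaves 178.
Aug has 31 days (147 left).
Sep has 30 days (117 left).
Oct has 31 days (86 left).
Nov has 30 days (56 left).
Dec has 31 days (25 left).
25 days into Jan → Jan 25, 2040.

Jan 25, 2040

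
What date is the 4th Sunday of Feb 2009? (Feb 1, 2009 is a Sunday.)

Feb 2009 begins on a Sunday, so the first Sunday is Feb 1.
The 4th Sunday is 3 weeks later: 1 + 21 = 22.

Feb 22, 2009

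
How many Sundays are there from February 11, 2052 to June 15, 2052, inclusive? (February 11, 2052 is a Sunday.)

February 11, 2052 is a Sunday; the first Sunday on or after it is February 11, 2052.
From February 11, 2052 to June 15, 2052: 18 + 31 + 30 + 31 + 15 = 125 days (rest of February, March, April, May, June).
125 ÷ 7 = 17 full weeks with remainder 6, so 17 more Sundays after the first → 18.

18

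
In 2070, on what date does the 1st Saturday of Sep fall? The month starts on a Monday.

Sep 2070 begins on a Monday, so the first Saturday is Sep 6 (5 days later).

Sep 6, 2070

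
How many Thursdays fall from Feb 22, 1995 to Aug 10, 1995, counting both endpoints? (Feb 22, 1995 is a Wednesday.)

Feb 22, 1995 is a Wednesday; the first Thursday on or after it is Feb 23, 1995 (1 day later).
From Feb 23, 1995 to Aug 10, 1995: 5 + 31 + 30 + 31 + 30 + 31 + 10 = 168 days (rest of Feb, Mar, Apr, May, Jun, Jul, Aug).
168 ÷ 7 = 24 full weeks with remainder 0, so 24 more Thursdays after the first → 25.

25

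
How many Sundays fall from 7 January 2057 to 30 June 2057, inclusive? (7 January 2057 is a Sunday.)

25

7 January 2057 is a Sunday; the first Sunday on or after it is 7 January 2057.
From 7 January 2057 to 30 June 2057: 24 + 28 + 31 + 30 + 31 + 30 = 174 days (rest of January, February, March, April, May, June).
174 ÷ 7 = 24 full weeks with remainder 6, so 24 more Sundays after the first → 25.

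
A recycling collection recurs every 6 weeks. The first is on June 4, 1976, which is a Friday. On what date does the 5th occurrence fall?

November 19, 1976

The 5th occurrence is 4 intervals after the first: 4 × 42 = 168 days after June 4, 1976.
June has 30 days — 26 days to the end of June leaves 142.
July has 31 days (111 left).
August has 31 days (80 left).
September has 30 days (50 left).
October has 31 days (19 left).
19 days into November → November 19, 1976.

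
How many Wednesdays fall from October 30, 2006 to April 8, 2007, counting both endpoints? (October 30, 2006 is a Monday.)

23

October 30, 2006 is a Monday; the first Wednesday on or after it is November 1, 2006 (2 days later).
From November 1, 2006 to April 8, 2007: 29 + 31 + 31 + 28 + 31 + 8 = 158 days (rest of November, December, January, February, March, April).
158 ÷ 7 = 22 full weeks with remainder 4, so 22 more Wednesdays after the first → 23.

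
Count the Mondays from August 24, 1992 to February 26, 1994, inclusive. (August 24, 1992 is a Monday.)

August 24, 1992 is a Monday; the first Monday on or after it is August 24, 1992.
From August 24, 1992 to February 26, 1994: 129 + 365 + 57 = 551 days (rest of 1992, 1993, to February 26, 1994 in 1994).
551 ÷ 7 = 78 full weeks with remainder 5, so 78 more Mondays after the first → 79.

79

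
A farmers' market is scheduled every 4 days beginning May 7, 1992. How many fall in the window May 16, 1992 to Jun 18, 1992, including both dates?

8

Occurrences land 4·i days after May 7, 1992 for i = 0, 1, 2, …
May 16, 1992 is 9 days after the start; 9 ÷ 4 = 2 remainder 1; since the remainder is 1, round up to i = 3. First occurrence in the window: #4 on May 19, 1992 (3×4 = 12 days in).
Jun 18, 1992 is 42 days after the start; 42 ÷ 4 = 10 remainder 2. Last occurrence in the window: #11 on Jun 16, 1992.
Occurrences #4 through #11: 8 in total.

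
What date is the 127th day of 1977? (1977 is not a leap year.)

May 7, 1977

January has 31 days (127 − 31 = 96 remain).
February has 28 days (96 − 28 = 68 remain).
March has 31 days (68 − 31 = 37 remain).
April has 30 days (37 − 30 = 7 remain).
7 into May → May 7.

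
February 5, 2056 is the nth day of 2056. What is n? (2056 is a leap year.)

36

Days in months before February: 31 = 31.
Plus 5 days into February → day 36.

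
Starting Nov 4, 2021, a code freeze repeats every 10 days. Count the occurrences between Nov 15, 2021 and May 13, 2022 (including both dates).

18

Occurrences land 10·i days after Nov 4, 2021 for i = 0, 1, 2, …
Nov 15, 2021 is 11 days after the start; 11 ÷ 10 = 1 remainder 1; since the remainder is 1, round up to i = 2. First occurrence in the window: #3 on Nov 24, 2021 (2×10 = 20 days in).
May 13, 2022 is 190 days after the start; 190 ÷ 10 = 19 remainder 0. Last occurrence in the window: #20 on May 13, 2022.
Occurrences #3 through #20: 18 in total.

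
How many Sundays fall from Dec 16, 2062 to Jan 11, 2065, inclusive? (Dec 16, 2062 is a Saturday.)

Dec 16, 2062 is a Saturday; the first Sunday on or after it is Dec 17, 2062 (1 day later).
From Dec 17, 2062 to Jan 11, 2065: 14 + 365 + 366 + 11 = 756 days (rest of 2062, 2063, 2064, to Jan 11, 2065 in 2065).
756 ÷ 7 = 108 full weeks with remainder 0, so 108 more Sundays after the first → 109.

109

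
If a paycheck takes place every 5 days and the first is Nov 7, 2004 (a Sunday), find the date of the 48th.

Jun 30, 2005

The 48th occurrence is 47 intervals after the first: 47 × 5 = 235 days after Nov 7, 2004.
Nov has 30 days — 23 days to the end of Nov leaves 212.
Dec has 31 days (181 left).
Jan has 31 days (150 left).
Feb has 28 days (122 left).
Mar has 31 days (91 left).
Apr has 30 days (61 left).
May has 31 days (30 left).
30 days into Jun → Jun 30, 2005.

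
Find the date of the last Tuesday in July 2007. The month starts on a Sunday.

2007-07-31

July 2007 begins on a Sunday, so the first Tuesday is July 3 (2 days later).
July 2007 has 31 days. Adding weeks: 3, 10, 17, 24, 31 — the last one ≤ 31 is the 31st.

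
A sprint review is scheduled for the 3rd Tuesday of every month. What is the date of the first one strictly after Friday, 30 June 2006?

18 July 2006

June 2006 starts on a Thursday; its first Tuesday is the 6th, so the 3rd Tuesday is the 20th — 20 June 2006.
That is not after 30 June 2006, so look at July 2006.
July 2006 starts on a Saturday; its first Tuesday is the 4th, so the 3rd Tuesday is the 18th — 18 July 2006.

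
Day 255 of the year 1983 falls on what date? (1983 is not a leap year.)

Sep 12, 1983

Jan has 31 days (255 − 31 = 224 remain).
Feb has 28 days (224 − 28 = 196 remain).
Mar has 31 days (196 − 31 = 165 remain).
Apr has 30 days (165 − 30 = 135 remain).
May has 31 days (135 − 31 = 104 remain).
Jun has 30 days (104 − 30 = 74 remain).
Jul has 31 days (74 − 31 = 43 remain).
Aug has 31 days (43 − 31 = 12 remain).
12 into Sep → Sep 12.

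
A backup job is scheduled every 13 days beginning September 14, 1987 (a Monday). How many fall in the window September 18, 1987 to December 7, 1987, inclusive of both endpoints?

Occurrences land 13·i days after September 14, 1987 for i = 0, 1, 2, …
September 18, 1987 is 4 days after the start; 4 ÷ 13 = 0 remainder 4; since the remainder is 4, round up to i = 1. First occurrence in the window: #2 on September 27, 1987 (1×13 = 13 days in).
December 7, 1987 is 84 days after the start; 84 ÷ 13 = 6 remainder 6. Last occurrence in the window: #7 on December 1, 1987.
Occurrences #2 through #7: 6 in total.

6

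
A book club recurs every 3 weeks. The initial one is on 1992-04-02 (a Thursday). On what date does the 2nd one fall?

1992-04-23

The 2nd occurrence is 1 interval after the first: 1 × 21 = 21 days after 1992-04-02.
21 days later is 1992-04-23.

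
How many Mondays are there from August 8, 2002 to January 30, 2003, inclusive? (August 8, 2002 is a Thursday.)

August 8, 2002 is a Thursday; the first Monday on or after it is August 12, 2002 (4 days later).
From August 12, 2002 to January 30, 2003: 19 + 30 + 31 + 30 + 31 + 30 = 171 days (rest of August, September, October, November, December, January).
171 ÷ 7 = 24 full weeks with remainder 3, so 24 more Mondays after the first → 25.

25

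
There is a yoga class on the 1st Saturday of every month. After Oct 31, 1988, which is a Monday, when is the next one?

Oct 1988 starts on a Saturday, so its 1st Saturday is Oct 1, 1988.
That is not after Oct 31, 1988, so look at Nov 1988.
Nov 1988 starts on a Tuesday, so its 1st Saturday is Nov 5, 1988 (4 days in).

Nov 5, 1988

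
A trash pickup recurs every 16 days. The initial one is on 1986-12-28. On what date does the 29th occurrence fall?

The 29th occurrence is 28 intervals after the first: 28 × 16 = 448 days after 1986-12-28.
December has 31 days — 3 days to the end of December leaves 445.
1987 has 365 days (80 left).
January has 31 days (49 left).
February has 29 days (20 left).
20 days into March → 1988-03-20.

1988-03-20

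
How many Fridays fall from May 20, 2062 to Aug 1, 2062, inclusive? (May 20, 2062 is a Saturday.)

May 20, 2062 is a Saturday; the first Friday on or after it is May 26, 2062 (6 days later).
From May 26, 2062 to Aug 1, 2062: 5 + 30 + 31 + 1 = 67 days (rest of May, Jun, Jul, Aug).
67 ÷ 7 = 9 full weeks with remainder 4, so 9 more Fridays after the first → 10.

10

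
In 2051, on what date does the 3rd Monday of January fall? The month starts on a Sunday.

January 2051 begins on a Sunday, so the first Monday is January 2 (1 day later).
The 3rd Monday is 2 weeks later: 2 + 14 = 16.

16 January 2051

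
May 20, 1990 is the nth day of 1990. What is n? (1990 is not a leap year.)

Days in months before May: 31 + 28 + 31 + 30 = 120.
Plus 20 days into May → day 140.

140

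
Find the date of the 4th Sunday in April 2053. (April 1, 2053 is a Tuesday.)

April 2053 begins on a Tuesday, so the first Sunday is April 6 (5 days later).
The 4th Sunday is 3 weeks later: 6 + 21 = 27.

April 27, 2053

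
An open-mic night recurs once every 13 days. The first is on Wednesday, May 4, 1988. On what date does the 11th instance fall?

Sep 11, 1988

The 11th occurrence is 10 intervals after the first: 10 × 13 = 130 days after May 4, 1988.
May has 31 days — 27 days to the end of May leaves 103.
Jun has 30 days (73 left).
Jul has 31 days (42 left).
Aug has 31 days (11 left).
11 days into Sep → Sep 11, 1988.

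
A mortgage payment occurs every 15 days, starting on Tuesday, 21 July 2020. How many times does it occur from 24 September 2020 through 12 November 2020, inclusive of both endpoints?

3

Occurrences land 15·i days after 21 July 2020 for i = 0, 1, 2, …
24 September 2020 is 65 days after the start; 65 ÷ 15 = 4 remainder 5; since the remainder is 5, round up to i = 5. First occurrence in the window: #6 on 4 October 2020 (5×15 = 75 days in).
12 November 2020 is 114 days after the start; 114 ÷ 15 = 7 remainder 9. Last occurrence in the window: #8 on 3 November 2020.
Occurrences #6 through #8: 3 in total.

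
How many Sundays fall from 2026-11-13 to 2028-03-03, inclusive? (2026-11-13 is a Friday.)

68

2026-11-13 is a Friday; the first Sunday on or after it is 2026-11-15 (2 days later).
From 2026-11-15 to 2028-03-03: 46 + 365 + 63 = 474 days (rest of 2026, 2027, to 2028-03-03 in 2028).
474 ÷ 7 = 67 full weeks with remainder 5, so 67 more Sundays after the first → 68.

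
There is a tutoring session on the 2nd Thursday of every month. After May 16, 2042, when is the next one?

May 2042 starts on a Thursday; its first Thursday is the 1st, so the 2nd Thursday is the 8th — May 8, 2042.
That is not after May 16, 2042, so look at Jun 2042.
Jun 2042 starts on a Sunday; its first Thursday is the 5th, so the 2nd Thursday is the 12th — Jun 12, 2042.

Jun 12, 2042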